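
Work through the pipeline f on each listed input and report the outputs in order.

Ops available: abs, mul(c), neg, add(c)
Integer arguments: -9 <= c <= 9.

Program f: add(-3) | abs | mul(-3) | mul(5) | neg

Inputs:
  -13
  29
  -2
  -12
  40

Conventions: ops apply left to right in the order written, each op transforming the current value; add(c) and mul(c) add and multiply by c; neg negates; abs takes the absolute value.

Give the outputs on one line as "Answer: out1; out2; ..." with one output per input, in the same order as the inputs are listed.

Execution, op by op:
  -13 -> -16 -> 16 -> -48 -> -240 -> 240
  29 -> 26 -> 26 -> -78 -> -390 -> 390
  -2 -> -5 -> 5 -> -15 -> -75 -> 75
  -12 -> -15 -> 15 -> -45 -> -225 -> 225
  40 -> 37 -> 37 -> -111 -> -555 -> 555

240; 390; 75; 225; 555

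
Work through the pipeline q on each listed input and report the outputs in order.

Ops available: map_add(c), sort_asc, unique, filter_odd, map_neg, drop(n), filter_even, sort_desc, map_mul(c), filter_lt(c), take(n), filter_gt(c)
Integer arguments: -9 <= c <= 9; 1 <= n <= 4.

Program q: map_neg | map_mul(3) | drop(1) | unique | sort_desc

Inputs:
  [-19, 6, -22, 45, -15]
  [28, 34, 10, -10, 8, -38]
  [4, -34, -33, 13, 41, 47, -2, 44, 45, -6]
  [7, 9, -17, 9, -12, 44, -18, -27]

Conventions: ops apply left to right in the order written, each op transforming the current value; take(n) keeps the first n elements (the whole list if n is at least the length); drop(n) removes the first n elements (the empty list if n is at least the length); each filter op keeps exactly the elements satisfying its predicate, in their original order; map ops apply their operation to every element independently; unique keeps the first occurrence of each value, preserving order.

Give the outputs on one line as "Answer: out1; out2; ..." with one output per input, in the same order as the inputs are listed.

Execution, op by op:
  [-19, 6, -22, 45, -15] -> [19, -6, 22, -45, 15] -> [57, -18, 66, -135, 45] -> [-18, 66, -135, 45] -> [-18, 66, -135, 45] -> [66, 45, -18, -135]
  [28, 34, 10, -10, 8, -38] -> [-28, -34, -10, 10, -8, 38] -> [-84, -102, -30, 30, -24, 114] -> [-102, -30, 30, -24, 114] -> [-102, -30, 30, -24, 114] -> [114, 30, -24, -30, -102]
  [4, -34, -33, 13, 41, 47, -2, 44, 45, -6] -> [-4, 34, 33, -13, -41, -47, 2, -44, -45, 6] -> [-12, 102, 99, -39, -123, -141, 6, -132, -135, 18] -> [102, 99, -39, -123, -141, 6, -132, -135, 18] -> [102, 99, -39, -123, -141, 6, -132, -135, 18] -> [102, 99, 18, 6, -39, -123, -132, -135, -141]
  [7, 9, -17, 9, -12, 44, -18, -27] -> [-7, -9, 17, -9, 12, -44, 18, 27] -> [-21, -27, 51, -27, 36, -132, 54, 81] -> [-27, 51, -27, 36, -132, 54, 81] -> [-27, 51, 36, -132, 54, 81] -> [81, 54, 51, 36, -27, -132]

[66, 45, -18, -135]; [114, 30, -24, -30, -102]; [102, 99, 18, 6, -39, -123, -132, -135, -141]; [81, 54, 51, 36, -27, -132]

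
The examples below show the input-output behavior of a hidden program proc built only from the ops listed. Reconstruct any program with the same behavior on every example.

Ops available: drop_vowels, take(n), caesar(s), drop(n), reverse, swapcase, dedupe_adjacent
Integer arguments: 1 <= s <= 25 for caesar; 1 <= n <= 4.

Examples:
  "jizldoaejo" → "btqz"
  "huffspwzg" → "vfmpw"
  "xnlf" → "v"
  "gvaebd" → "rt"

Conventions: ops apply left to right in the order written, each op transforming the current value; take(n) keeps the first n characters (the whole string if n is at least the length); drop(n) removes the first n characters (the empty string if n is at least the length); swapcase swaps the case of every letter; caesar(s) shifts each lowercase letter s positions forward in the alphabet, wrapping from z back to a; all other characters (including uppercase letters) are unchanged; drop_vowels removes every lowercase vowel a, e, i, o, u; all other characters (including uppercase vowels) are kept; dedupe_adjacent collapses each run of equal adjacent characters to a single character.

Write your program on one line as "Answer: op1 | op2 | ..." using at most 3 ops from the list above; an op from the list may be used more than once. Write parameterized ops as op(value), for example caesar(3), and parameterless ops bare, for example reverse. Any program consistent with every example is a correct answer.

drop(3) | caesar(16) | drop_vowels

Check, running the answer program on each example:
  "jizldoaejo" -> "ldoaejo" -> "btequze" -> "btqz"
  "huffspwzg" -> "fspwzg" -> "vifmpw" -> "vfmpw"
  "xnlf" -> "f" -> "v" -> "v"
  "gvaebd" -> "ebd" -> "urt" -> "rt"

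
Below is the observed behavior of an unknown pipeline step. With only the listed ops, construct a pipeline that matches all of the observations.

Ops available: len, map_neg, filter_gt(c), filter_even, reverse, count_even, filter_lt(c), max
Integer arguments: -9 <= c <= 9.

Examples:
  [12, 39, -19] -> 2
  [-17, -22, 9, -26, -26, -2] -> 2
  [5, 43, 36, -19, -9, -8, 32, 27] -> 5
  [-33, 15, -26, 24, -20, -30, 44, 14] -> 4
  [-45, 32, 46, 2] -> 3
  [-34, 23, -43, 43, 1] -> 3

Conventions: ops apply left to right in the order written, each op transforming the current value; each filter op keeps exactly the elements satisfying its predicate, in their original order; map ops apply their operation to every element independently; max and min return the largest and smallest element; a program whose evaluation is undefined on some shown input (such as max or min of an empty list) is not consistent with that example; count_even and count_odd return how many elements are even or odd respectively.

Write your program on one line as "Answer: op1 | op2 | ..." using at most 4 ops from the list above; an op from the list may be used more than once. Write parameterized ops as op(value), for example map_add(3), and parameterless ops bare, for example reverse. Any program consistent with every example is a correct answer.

filter_gt(-5) | reverse | len

Check, running the answer program on each example:
  [12, 39, -19] -> [12, 39] -> [39, 12] -> 2
  [-17, -22, 9, -26, -26, -2] -> [9, -2] -> [-2, 9] -> 2
  [5, 43, 36, -19, -9, -8, 32, 27] -> [5, 43, 36, 32, 27] -> [27, 32, 36, 43, 5] -> 5
  [-33, 15, -26, 24, -20, -30, 44, 14] -> [15, 24, 44, 14] -> [14, 44, 24, 15] -> 4
  [-45, 32, 46, 2] -> [32, 46, 2] -> [2, 46, 32] -> 3
  [-34, 23, -43, 43, 1] -> [23, 43, 1] -> [1, 43, 23] -> 3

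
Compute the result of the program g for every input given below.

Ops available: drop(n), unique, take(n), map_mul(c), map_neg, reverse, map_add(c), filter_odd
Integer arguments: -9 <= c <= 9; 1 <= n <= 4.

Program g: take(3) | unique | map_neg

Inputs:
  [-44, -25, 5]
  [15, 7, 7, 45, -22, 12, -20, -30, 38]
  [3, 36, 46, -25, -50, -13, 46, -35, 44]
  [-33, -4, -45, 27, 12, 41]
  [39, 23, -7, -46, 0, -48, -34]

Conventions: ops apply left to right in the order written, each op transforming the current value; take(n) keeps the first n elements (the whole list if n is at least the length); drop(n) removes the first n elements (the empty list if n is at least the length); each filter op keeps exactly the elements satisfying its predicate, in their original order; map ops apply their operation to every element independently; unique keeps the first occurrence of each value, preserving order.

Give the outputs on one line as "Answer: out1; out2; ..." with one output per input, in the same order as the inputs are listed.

[44, 25, -5]; [-15, -7]; [-3, -36, -46]; [33, 4, 45]; [-39, -23, 7]

Execution, op by op:
  [-44, -25, 5] -> [-44, -25, 5] -> [-44, -25, 5] -> [44, 25, -5]
  [15, 7, 7, 45, -22, 12, -20, -30, 38] -> [15, 7, 7] -> [15, 7] -> [-15, -7]
  [3, 36, 46, -25, -50, -13, 46, -35, 44] -> [3, 36, 46] -> [3, 36, 46] -> [-3, -36, -46]
  [-33, -4, -45, 27, 12, 41] -> [-33, -4, -45] -> [-33, -4, -45] -> [33, 4, 45]
  [39, 23, -7, -46, 0, -48, -34] -> [39, 23, -7] -> [39, 23, -7] -> [-39, -23, 7]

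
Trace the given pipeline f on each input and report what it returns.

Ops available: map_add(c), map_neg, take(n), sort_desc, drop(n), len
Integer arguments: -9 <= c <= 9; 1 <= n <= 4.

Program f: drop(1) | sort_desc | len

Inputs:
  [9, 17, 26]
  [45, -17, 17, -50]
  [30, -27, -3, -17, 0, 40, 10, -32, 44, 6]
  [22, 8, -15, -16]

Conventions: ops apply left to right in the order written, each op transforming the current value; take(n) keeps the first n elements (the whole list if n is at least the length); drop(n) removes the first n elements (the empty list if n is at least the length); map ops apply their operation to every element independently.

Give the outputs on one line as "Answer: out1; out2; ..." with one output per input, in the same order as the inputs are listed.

2; 3; 9; 3

Execution, op by op:
  [9, 17, 26] -> [17, 26] -> [26, 17] -> 2
  [45, -17, 17, -50] -> [-17, 17, -50] -> [17, -17, -50] -> 3
  [30, -27, -3, -17, 0, 40, 10, -32, 44, 6] -> [-27, -3, -17, 0, 40, 10, -32, 44, 6] -> [44, 40, 10, 6, 0, -3, -17, -27, -32] -> 9
  [22, 8, -15, -16] -> [8, -15, -16] -> [8, -15, -16] -> 3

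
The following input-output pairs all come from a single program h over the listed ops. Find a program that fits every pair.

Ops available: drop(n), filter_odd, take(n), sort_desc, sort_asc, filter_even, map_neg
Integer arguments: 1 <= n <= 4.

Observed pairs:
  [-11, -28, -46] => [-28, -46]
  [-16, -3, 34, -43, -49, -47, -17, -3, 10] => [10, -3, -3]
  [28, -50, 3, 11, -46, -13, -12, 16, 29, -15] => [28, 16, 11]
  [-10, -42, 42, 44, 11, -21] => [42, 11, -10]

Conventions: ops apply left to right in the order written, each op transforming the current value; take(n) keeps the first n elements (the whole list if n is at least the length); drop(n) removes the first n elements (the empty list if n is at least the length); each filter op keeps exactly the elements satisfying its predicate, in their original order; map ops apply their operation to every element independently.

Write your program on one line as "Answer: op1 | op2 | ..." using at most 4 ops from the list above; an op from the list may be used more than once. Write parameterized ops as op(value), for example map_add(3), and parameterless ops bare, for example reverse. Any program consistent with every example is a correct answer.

sort_desc | drop(1) | take(3)

Check, running the answer program on each example:
  [-11, -28, -46] -> [-11, -28, -46] -> [-28, -46] -> [-28, -46]
  [-16, -3, 34, -43, -49, -47, -17, -3, 10] -> [34, 10, -3, -3, -16, -17, -43, -47, -49] -> [10, -3, -3, -16, -17, -43, -47, -49] -> [10, -3, -3]
  [28, -50, 3, 11, -46, -13, -12, 16, 29, -15] -> [29, 28, 16, 11, 3, -12, -13, -15, -46, -50] -> [28, 16, 11, 3, -12, -13, -15, -46, -50] -> [28, 16, 11]
  [-10, -42, 42, 44, 11, -21] -> [44, 42, 11, -10, -21, -42] -> [42, 11, -10, -21, -42] -> [42, 11, -10]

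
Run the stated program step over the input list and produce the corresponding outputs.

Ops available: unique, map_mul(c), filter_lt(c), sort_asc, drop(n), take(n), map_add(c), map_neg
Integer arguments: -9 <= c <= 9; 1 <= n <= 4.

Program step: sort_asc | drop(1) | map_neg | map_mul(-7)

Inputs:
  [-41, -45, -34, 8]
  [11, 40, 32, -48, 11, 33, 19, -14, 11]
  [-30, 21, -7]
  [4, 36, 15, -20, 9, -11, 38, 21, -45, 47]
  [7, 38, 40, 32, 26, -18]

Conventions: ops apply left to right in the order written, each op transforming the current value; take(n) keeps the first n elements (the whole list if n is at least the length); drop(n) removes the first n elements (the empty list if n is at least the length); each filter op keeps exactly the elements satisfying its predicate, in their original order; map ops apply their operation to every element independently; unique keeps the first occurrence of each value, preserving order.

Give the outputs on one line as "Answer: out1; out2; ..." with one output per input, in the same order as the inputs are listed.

Execution, op by op:
  [-41, -45, -34, 8] -> [-45, -41, -34, 8] -> [-41, -34, 8] -> [41, 34, -8] -> [-287, -238, 56]
  [11, 40, 32, -48, 11, 33, 19, -14, 11] -> [-48, -14, 11, 11, 11, 19, 32, 33, 40] -> [-14, 11, 11, 11, 19, 32, 33, 40] -> [14, -11, -11, -11, -19, -32, -33, -40] -> [-98, 77, 77, 77, 133, 224, 231, 280]
  [-30, 21, -7] -> [-30, -7, 21] -> [-7, 21] -> [7, -21] -> [-49, 147]
  [4, 36, 15, -20, 9, -11, 38, 21, -45, 47] -> [-45, -20, -11, 4, 9, 15, 21, 36, 38, 47] -> [-20, -11, 4, 9, 15, 21, 36, 38, 47] -> [20, 11, -4, -9, -15, -21, -36, -38, -47] -> [-140, -77, 28, 63, 105, 147, 252, 266, 329]
  [7, 38, 40, 32, 26, -18] -> [-18, 7, 26, 32, 38, 40] -> [7, 26, 32, 38, 40] -> [-7, -26, -32, -38, -40] -> [49, 182, 224, 266, 280]

[-287, -238, 56]; [-98, 77, 77, 77, 133, 224, 231, 280]; [-49, 147]; [-140, -77, 28, 63, 105, 147, 252, 266, 329]; [49, 182, 224, 266, 280]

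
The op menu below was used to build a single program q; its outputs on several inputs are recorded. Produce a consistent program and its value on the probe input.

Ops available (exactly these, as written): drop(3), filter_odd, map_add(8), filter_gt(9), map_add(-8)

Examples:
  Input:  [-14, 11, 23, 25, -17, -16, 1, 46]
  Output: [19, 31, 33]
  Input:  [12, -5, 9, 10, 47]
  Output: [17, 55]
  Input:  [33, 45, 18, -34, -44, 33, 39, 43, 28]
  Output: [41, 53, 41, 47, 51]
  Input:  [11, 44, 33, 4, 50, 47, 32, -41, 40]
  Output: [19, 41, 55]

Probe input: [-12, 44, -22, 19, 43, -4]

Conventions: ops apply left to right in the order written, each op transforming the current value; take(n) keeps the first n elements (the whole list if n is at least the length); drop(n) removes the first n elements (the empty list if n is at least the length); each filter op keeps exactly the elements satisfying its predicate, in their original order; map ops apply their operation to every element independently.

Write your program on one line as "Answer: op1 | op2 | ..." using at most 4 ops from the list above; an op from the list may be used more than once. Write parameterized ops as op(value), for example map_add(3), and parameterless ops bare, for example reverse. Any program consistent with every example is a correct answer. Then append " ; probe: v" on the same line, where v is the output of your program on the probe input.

filter_odd | map_add(8) | filter_gt(9) ; probe: [27, 51]

Check, running the answer program on each example:
  [-14, 11, 23, 25, -17, -16, 1, 46] -> [11, 23, 25, -17, 1] -> [19, 31, 33, -9, 9] -> [19, 31, 33]
  [12, -5, 9, 10, 47] -> [-5, 9, 47] -> [3, 17, 55] -> [17, 55]
  [33, 45, 18, -34, -44, 33, 39, 43, 28] -> [33, 45, 33, 39, 43] -> [41, 53, 41, 47, 51] -> [41, 53, 41, 47, 51]
  [11, 44, 33, 4, 50, 47, 32, -41, 40] -> [11, 33, 47, -41] -> [19, 41, 55, -33] -> [19, 41, 55]
  probe: [-12, 44, -22, 19, 43, -4] -> [19, 43] -> [27, 51] -> [27, 51]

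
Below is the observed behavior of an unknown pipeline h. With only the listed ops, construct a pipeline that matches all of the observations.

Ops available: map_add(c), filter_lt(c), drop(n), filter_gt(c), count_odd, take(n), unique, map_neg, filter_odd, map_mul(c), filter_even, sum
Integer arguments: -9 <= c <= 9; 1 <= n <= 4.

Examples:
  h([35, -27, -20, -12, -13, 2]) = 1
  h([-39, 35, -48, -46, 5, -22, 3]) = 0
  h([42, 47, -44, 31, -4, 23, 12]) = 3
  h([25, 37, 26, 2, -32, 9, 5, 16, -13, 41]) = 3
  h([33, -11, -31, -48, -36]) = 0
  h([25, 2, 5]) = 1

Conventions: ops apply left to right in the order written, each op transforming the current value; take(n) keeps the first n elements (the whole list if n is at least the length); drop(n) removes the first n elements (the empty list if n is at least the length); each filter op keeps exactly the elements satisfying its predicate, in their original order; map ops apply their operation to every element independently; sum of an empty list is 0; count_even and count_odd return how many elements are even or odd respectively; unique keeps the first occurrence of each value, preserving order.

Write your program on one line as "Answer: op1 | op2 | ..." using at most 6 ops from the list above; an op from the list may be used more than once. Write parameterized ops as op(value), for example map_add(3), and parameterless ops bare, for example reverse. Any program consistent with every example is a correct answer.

filter_gt(-8) | filter_even | map_mul(-4) | map_neg | map_add(-7) | count_odd

Check, running the answer program on each example:
  [35, -27, -20, -12, -13, 2] -> [35, 2] -> [2] -> [-8] -> [8] -> [1] -> 1
  [-39, 35, -48, -46, 5, -22, 3] -> [35, 5, 3] -> [] -> [] -> [] -> [] -> 0
  [42, 47, -44, 31, -4, 23, 12] -> [42, 47, 31, -4, 23, 12] -> [42, -4, 12] -> [-168, 16, -48] -> [168, -16, 48] -> [161, -23, 41] -> 3
  [25, 37, 26, 2, -32, 9, 5, 16, -13, 41] -> [25, 37, 26, 2, 9, 5, 16, 41] -> [26, 2, 16] -> [-104, -8, -64] -> [104, 8, 64] -> [97, 1, 57] -> 3
  [33, -11, -31, -48, -36] -> [33] -> [] -> [] -> [] -> [] -> 0
  [25, 2, 5] -> [25, 2, 5] -> [2] -> [-8] -> [8] -> [1] -> 1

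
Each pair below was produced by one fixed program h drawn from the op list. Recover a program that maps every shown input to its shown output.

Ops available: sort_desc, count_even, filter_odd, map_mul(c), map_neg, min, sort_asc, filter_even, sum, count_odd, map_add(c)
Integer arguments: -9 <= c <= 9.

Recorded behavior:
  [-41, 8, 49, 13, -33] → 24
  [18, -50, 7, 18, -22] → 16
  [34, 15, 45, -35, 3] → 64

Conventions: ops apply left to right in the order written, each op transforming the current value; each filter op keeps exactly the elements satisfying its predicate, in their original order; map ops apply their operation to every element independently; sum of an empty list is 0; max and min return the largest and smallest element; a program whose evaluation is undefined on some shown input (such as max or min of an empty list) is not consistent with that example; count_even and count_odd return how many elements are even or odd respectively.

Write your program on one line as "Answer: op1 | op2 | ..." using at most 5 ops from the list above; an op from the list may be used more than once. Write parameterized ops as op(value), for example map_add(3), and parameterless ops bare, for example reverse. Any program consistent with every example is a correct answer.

sort_desc | map_add(9) | filter_even | sort_asc | sum

Check, running the answer program on each example:
  [-41, 8, 49, 13, -33] -> [49, 13, 8, -33, -41] -> [58, 22, 17, -24, -32] -> [58, 22, -24, -32] -> [-32, -24, 22, 58] -> 24
  [18, -50, 7, 18, -22] -> [18, 18, 7, -22, -50] -> [27, 27, 16, -13, -41] -> [16] -> [16] -> 16
  [34, 15, 45, -35, 3] -> [45, 34, 15, 3, -35] -> [54, 43, 24, 12, -26] -> [54, 24, 12, -26] -> [-26, 12, 24, 54] -> 64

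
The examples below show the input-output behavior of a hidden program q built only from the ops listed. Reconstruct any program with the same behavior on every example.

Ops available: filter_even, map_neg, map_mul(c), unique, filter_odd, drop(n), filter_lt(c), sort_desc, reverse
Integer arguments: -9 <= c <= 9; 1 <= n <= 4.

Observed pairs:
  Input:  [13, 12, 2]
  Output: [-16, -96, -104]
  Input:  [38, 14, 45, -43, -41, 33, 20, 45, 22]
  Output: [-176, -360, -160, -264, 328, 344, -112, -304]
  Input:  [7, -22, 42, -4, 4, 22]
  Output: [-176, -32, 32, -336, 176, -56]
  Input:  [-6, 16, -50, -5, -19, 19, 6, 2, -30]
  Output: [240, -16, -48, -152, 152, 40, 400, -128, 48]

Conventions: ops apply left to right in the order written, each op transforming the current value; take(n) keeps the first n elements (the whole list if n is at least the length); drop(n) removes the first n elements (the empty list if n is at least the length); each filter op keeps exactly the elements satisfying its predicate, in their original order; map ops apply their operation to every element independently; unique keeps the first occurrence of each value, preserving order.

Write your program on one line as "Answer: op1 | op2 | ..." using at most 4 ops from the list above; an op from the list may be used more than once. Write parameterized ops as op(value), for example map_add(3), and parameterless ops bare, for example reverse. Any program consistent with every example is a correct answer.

reverse | map_neg | map_mul(8) | unique

Check, running the answer program on each example:
  [13, 12, 2] -> [2, 12, 13] -> [-2, -12, -13] -> [-16, -96, -104] -> [-16, -96, -104]
  [38, 14, 45, -43, -41, 33, 20, 45, 22] -> [22, 45, 20, 33, -41, -43, 45, 14, 38] -> [-22, -45, -20, -33, 41, 43, -45, -14, -38] -> [-176, -360, -160, -264, 328, 344, -360, -112, -304] -> [-176, -360, -160, -264, 328, 344, -112, -304]
  [7, -22, 42, -4, 4, 22] -> [22, 4, -4, 42, -22, 7] -> [-22, -4, 4, -42, 22, -7] -> [-176, -32, 32, -336, 176, -56] -> [-176, -32, 32, -336, 176, -56]
  [-6, 16, -50, -5, -19, 19, 6, 2, -30] -> [-30, 2, 6, 19, -19, -5, -50, 16, -6] -> [30, -2, -6, -19, 19, 5, 50, -16, 6] -> [240, -16, -48, -152, 152, 40, 400, -128, 48] -> [240, -16, -48, -152, 152, 40, 400, -128, 48]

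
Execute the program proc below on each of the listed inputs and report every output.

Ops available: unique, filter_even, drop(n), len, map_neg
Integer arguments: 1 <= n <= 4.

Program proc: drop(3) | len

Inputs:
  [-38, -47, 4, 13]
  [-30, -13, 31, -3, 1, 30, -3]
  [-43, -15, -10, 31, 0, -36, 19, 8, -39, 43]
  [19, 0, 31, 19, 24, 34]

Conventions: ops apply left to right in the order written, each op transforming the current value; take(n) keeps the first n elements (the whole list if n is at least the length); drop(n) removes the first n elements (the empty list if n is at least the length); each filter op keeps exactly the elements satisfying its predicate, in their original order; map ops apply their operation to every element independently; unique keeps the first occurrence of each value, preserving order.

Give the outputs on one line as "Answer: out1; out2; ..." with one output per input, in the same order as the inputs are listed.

1; 4; 7; 3

Execution, op by op:
  [-38, -47, 4, 13] -> [13] -> 1
  [-30, -13, 31, -3, 1, 30, -3] -> [-3, 1, 30, -3] -> 4
  [-43, -15, -10, 31, 0, -36, 19, 8, -39, 43] -> [31, 0, -36, 19, 8, -39, 43] -> 7
  [19, 0, 31, 19, 24, 34] -> [19, 24, 34] -> 3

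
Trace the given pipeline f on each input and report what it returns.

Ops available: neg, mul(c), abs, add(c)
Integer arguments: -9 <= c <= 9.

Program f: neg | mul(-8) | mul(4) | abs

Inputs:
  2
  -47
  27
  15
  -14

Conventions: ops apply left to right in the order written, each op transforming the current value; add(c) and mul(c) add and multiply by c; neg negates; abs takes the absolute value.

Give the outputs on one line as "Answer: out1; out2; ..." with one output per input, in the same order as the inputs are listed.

64; 1504; 864; 480; 448

Execution, op by op:
  2 -> -2 -> 16 -> 64 -> 64
  -47 -> 47 -> -376 -> -1504 -> 1504
  27 -> -27 -> 216 -> 864 -> 864
  15 -> -15 -> 120 -> 480 -> 480
  -14 -> 14 -> -112 -> -448 -> 448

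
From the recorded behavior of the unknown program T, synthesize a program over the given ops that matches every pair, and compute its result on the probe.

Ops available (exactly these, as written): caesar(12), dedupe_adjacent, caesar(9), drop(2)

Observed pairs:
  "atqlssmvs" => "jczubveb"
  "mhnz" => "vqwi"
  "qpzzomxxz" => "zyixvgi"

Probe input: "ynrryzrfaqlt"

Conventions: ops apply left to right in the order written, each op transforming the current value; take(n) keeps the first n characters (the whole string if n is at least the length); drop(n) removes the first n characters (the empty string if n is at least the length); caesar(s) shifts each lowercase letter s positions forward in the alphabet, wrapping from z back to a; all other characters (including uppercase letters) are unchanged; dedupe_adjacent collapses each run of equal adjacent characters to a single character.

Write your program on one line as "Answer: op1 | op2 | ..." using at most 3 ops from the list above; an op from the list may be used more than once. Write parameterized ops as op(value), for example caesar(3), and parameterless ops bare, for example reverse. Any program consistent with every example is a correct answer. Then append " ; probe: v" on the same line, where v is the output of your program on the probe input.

dedupe_adjacent | caesar(9) ; probe: "hwahiaojzuc"

Check, running the answer program on each example:
  "atqlssmvs" -> "atqlsmvs" -> "jczubveb"
  "mhnz" -> "mhnz" -> "vqwi"
  "qpzzomxxz" -> "qpzomxz" -> "zyixvgi"
  probe: "ynrryzrfaqlt" -> "ynryzrfaqlt" -> "hwahiaojzuc"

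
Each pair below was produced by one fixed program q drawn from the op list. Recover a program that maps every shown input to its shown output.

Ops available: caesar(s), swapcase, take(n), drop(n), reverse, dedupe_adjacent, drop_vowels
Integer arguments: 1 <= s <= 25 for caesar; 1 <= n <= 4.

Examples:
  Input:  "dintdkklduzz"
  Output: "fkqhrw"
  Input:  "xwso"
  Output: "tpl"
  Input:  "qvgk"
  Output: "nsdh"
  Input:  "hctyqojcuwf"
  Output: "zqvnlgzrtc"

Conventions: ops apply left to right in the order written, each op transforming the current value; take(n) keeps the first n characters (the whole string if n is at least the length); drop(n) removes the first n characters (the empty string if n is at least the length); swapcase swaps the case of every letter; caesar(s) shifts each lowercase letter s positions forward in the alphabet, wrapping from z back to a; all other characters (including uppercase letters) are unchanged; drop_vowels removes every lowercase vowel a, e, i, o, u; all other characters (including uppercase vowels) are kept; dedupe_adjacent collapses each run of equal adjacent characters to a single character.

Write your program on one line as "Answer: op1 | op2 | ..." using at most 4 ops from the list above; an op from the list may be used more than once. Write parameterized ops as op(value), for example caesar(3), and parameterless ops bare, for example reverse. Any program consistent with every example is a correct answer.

caesar(23) | dedupe_adjacent | drop_vowels

Check, running the answer program on each example:
  "dintdkklduzz" -> "afkqahhiarww" -> "afkqahiarw" -> "fkqhrw"
  "xwso" -> "utpl" -> "utpl" -> "tpl"
  "qvgk" -> "nsdh" -> "nsdh" -> "nsdh"
  "hctyqojcuwf" -> "ezqvnlgzrtc" -> "ezqvnlgzrtc" -> "zqvnlgzrtc"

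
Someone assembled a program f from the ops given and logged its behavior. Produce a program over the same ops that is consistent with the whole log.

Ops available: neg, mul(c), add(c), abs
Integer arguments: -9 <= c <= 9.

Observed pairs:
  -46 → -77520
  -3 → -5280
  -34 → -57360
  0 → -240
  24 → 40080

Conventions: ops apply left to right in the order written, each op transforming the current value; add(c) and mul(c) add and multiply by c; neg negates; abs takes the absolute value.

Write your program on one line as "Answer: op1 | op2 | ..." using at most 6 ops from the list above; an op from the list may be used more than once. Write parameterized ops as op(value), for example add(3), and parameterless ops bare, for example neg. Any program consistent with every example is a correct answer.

mul(-7) | mul(-5) | add(-5) | mul(6) | mul(8)

Check, running the answer program on each example:
  -46 -> 322 -> -1610 -> -1615 -> -9690 -> -77520
  -3 -> 21 -> -105 -> -110 -> -660 -> -5280
  -34 -> 238 -> -1190 -> -1195 -> -7170 -> -57360
  0 -> 0 -> 0 -> -5 -> -30 -> -240
  24 -> -168 -> 840 -> 835 -> 5010 -> 40080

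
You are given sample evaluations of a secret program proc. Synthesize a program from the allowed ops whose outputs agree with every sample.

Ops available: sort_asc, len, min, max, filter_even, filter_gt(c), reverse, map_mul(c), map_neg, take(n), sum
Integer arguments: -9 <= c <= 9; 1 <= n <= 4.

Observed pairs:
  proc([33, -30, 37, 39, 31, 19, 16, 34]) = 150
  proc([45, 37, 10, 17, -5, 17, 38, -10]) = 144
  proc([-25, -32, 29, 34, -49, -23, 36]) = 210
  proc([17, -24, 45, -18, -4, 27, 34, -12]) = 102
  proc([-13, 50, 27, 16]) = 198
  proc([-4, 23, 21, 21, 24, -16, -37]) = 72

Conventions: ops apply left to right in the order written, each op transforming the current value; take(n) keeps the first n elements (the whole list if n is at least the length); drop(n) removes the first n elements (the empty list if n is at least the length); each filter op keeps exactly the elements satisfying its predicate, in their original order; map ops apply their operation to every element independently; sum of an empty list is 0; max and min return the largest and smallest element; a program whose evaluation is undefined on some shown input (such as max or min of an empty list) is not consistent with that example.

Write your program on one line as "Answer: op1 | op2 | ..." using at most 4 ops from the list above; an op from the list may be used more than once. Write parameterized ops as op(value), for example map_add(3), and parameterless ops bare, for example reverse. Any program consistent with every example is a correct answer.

filter_even | map_mul(3) | filter_gt(7) | sum

Check, running the answer program on each example:
  [33, -30, 37, 39, 31, 19, 16, 34] -> [-30, 16, 34] -> [-90, 48, 102] -> [48, 102] -> 150
  [45, 37, 10, 17, -5, 17, 38, -10] -> [10, 38, -10] -> [30, 114, -30] -> [30, 114] -> 144
  [-25, -32, 29, 34, -49, -23, 36] -> [-32, 34, 36] -> [-96, 102, 108] -> [102, 108] -> 210
  [17, -24, 45, -18, -4, 27, 34, -12] -> [-24, -18, -4, 34, -12] -> [-72, -54, -12, 102, -36] -> [102] -> 102
  [-13, 50, 27, 16] -> [50, 16] -> [150, 48] -> [150, 48] -> 198
  [-4, 23, 21, 21, 24, -16, -37] -> [-4, 24, -16] -> [-12, 72, -48] -> [72] -> 72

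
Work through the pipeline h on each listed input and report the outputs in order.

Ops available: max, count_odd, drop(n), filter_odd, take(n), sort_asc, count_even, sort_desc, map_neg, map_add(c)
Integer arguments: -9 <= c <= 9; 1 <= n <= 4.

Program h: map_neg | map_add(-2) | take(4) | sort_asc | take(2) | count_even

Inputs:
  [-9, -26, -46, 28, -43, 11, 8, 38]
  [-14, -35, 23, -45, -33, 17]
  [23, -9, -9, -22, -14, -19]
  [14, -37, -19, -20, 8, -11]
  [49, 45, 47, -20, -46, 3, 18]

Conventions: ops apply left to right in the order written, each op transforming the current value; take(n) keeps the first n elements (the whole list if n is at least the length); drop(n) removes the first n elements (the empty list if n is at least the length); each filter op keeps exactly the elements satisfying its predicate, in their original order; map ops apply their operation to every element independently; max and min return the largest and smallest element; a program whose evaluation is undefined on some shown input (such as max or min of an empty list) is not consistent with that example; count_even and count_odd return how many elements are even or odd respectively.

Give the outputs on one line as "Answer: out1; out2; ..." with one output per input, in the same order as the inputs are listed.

Execution, op by op:
  [-9, -26, -46, 28, -43, 11, 8, 38] -> [9, 26, 46, -28, 43, -11, -8, -38] -> [7, 24, 44, -30, 41, -13, -10, -40] -> [7, 24, 44, -30] -> [-30, 7, 24, 44] -> [-30, 7] -> 1
  [-14, -35, 23, -45, -33, 17] -> [14, 35, -23, 45, 33, -17] -> [12, 33, -25, 43, 31, -19] -> [12, 33, -25, 43] -> [-25, 12, 33, 43] -> [-25, 12] -> 1
  [23, -9, -9, -22, -14, -19] -> [-23, 9, 9, 22, 14, 19] -> [-25, 7, 7, 20, 12, 17] -> [-25, 7, 7, 20] -> [-25, 7, 7, 20] -> [-25, 7] -> 0
  [14, -37, -19, -20, 8, -11] -> [-14, 37, 19, 20, -8, 11] -> [-16, 35, 17, 18, -10, 9] -> [-16, 35, 17, 18] -> [-16, 17, 18, 35] -> [-16, 17] -> 1
  [49, 45, 47, -20, -46, 3, 18] -> [-49, -45, -47, 20, 46, -3, -18] -> [-51, -47, -49, 18, 44, -5, -20] -> [-51, -47, -49, 18] -> [-51, -49, -47, 18] -> [-51, -49] -> 0

1; 1; 0; 1; 0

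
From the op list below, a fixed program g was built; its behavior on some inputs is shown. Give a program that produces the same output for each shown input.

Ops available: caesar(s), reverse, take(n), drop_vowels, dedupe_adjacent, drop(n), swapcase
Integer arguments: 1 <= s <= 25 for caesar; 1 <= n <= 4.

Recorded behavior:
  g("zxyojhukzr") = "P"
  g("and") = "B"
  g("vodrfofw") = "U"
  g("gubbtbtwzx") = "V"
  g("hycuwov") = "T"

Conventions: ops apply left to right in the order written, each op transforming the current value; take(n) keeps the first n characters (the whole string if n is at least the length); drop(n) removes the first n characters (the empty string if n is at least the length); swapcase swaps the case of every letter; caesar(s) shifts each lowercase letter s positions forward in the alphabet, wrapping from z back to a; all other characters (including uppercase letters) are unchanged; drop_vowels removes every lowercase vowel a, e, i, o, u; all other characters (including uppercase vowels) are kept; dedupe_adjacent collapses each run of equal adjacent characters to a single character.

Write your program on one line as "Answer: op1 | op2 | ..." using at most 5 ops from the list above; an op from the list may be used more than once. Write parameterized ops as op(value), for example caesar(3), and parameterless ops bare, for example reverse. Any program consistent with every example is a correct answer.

caesar(24) | dedupe_adjacent | swapcase | reverse | take(1)

Check, running the answer program on each example:
  "zxyojhukzr" -> "xvwmhfsixp" -> "xvwmhfsixp" -> "XVWMHFSIXP" -> "PXISFHMWVX" -> "P"
  "and" -> "ylb" -> "ylb" -> "YLB" -> "BLY" -> "B"
  "vodrfofw" -> "tmbpdmdu" -> "tmbpdmdu" -> "TMBPDMDU" -> "UDMDPBMT" -> "U"
  "gubbtbtwzx" -> "eszzrzruxv" -> "eszrzruxv" -> "ESZRZRUXV" -> "VXURZRZSE" -> "V"
  "hycuwov" -> "fwasumt" -> "fwasumt" -> "FWASUMT" -> "TMUSAWF" -> "T"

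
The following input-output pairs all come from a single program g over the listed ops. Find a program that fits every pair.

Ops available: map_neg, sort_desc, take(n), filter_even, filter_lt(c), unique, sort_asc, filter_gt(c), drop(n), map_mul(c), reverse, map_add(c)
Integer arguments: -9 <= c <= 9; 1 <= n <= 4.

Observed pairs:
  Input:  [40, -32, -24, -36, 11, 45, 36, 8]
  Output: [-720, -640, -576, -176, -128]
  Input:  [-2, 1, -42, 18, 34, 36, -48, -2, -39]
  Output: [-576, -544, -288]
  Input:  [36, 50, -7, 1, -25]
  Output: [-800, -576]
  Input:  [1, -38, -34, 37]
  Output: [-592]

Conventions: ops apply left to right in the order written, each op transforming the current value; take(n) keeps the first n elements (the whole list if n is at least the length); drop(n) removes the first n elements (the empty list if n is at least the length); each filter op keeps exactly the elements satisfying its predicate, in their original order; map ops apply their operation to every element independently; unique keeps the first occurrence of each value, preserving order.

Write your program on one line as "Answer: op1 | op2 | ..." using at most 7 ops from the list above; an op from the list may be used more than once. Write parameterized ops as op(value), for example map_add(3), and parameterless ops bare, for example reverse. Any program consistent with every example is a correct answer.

filter_gt(-7) | filter_gt(5) | sort_asc | map_mul(-2) | map_mul(8) | reverse

Check, running the answer program on each example:
  [40, -32, -24, -36, 11, 45, 36, 8] -> [40, 11, 45, 36, 8] -> [40, 11, 45, 36, 8] -> [8, 11, 36, 40, 45] -> [-16, -22, -72, -80, -90] -> [-128, -176, -576, -640, -720] -> [-720, -640, -576, -176, -128]
  [-2, 1, -42, 18, 34, 36, -48, -2, -39] -> [-2, 1, 18, 34, 36, -2] -> [18, 34, 36] -> [18, 34, 36] -> [-36, -68, -72] -> [-288, -544, -576] -> [-576, -544, -288]
  [36, 50, -7, 1, -25] -> [36, 50, 1] -> [36, 50] -> [36, 50] -> [-72, -100] -> [-576, -800] -> [-800, -576]
  [1, -38, -34, 37] -> [1, 37] -> [37] -> [37] -> [-74] -> [-592] -> [-592]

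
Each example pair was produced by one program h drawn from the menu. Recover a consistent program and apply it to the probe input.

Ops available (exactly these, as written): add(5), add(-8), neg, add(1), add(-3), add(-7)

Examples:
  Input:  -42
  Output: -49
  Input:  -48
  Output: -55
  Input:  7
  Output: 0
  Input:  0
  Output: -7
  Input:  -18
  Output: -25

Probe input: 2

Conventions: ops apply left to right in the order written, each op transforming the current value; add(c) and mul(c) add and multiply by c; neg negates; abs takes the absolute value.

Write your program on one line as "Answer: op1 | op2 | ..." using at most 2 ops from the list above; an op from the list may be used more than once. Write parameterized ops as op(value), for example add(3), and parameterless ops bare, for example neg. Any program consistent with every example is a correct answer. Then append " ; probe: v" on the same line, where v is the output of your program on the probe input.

add(-8) | add(1) ; probe: -5

Check, running the answer program on each example:
  -42 -> -50 -> -49
  -48 -> -56 -> -55
  7 -> -1 -> 0
  0 -> -8 -> -7
  -18 -> -26 -> -25
  probe: 2 -> -6 -> -5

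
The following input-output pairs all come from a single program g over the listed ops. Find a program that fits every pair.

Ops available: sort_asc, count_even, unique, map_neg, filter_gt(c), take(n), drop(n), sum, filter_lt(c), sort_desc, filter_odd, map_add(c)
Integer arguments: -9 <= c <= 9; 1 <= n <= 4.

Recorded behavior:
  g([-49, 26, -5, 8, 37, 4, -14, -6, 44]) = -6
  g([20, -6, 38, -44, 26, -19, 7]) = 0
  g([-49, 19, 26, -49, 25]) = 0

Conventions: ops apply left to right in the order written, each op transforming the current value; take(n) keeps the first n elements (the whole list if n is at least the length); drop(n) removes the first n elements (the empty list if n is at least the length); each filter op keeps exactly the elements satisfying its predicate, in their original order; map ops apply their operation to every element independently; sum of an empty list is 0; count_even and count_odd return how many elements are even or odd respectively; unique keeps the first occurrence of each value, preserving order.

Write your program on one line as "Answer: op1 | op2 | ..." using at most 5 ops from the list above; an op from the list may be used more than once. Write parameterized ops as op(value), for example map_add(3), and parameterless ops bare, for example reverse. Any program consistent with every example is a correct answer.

filter_lt(0) | unique | drop(3) | sum

Check, running the answer program on each example:
  [-49, 26, -5, 8, 37, 4, -14, -6, 44] -> [-49, -5, -14, -6] -> [-49, -5, -14, -6] -> [-6] -> -6
  [20, -6, 38, -44, 26, -19, 7] -> [-6, -44, -19] -> [-6, -44, -19] -> [] -> 0
  [-49, 19, 26, -49, 25] -> [-49, -49] -> [-49] -> [] -> 0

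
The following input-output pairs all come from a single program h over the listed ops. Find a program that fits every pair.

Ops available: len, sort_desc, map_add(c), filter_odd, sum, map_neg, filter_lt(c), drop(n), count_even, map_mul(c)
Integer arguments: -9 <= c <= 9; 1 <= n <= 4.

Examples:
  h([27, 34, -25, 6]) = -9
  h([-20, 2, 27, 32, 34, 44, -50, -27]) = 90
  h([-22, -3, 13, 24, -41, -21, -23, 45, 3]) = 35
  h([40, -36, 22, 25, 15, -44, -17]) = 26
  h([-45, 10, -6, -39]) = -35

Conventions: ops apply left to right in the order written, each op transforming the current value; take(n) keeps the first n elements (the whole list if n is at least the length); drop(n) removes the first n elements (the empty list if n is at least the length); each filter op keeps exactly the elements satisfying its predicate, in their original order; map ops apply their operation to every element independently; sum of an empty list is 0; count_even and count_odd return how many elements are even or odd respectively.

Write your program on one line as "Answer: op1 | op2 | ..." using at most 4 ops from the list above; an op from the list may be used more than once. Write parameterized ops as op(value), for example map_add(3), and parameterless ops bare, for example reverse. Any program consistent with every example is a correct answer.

map_add(5) | drop(2) | sum

Check, running the answer program on each example:
  [27, 34, -25, 6] -> [32, 39, -20, 11] -> [-20, 11] -> -9
  [-20, 2, 27, 32, 34, 44, -50, -27] -> [-15, 7, 32, 37, 39, 49, -45, -22] -> [32, 37, 39, 49, -45, -22] -> 90
  [-22, -3, 13, 24, -41, -21, -23, 45, 3] -> [-17, 2, 18, 29, -36, -16, -18, 50, 8] -> [18, 29, -36, -16, -18, 50, 8] -> 35
  [40, -36, 22, 25, 15, -44, -17] -> [45, -31, 27, 30, 20, -39, -12] -> [27, 30, 20, -39, -12] -> 26
  [-45, 10, -6, -39] -> [-40, 15, -1, -34] -> [-1, -34] -> -35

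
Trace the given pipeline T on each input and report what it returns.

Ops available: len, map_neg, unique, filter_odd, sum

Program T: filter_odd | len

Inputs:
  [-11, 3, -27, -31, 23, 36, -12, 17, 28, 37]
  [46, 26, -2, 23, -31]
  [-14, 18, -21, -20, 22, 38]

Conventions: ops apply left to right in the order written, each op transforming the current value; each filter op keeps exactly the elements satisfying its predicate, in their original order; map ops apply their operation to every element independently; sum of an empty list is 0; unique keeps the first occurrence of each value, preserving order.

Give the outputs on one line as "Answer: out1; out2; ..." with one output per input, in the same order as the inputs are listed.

Execution, op by op:
  [-11, 3, -27, -31, 23, 36, -12, 17, 28, 37] -> [-11, 3, -27, -31, 23, 17, 37] -> 7
  [46, 26, -2, 23, -31] -> [23, -31] -> 2
  [-14, 18, -21, -20, 22, 38] -> [-21] -> 1

7; 2; 1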